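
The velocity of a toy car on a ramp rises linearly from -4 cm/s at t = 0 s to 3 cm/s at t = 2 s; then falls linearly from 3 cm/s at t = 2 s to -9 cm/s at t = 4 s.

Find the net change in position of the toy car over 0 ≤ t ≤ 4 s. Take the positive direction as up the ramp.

Displacement is the signed area under the v-t curve.
0–2 s: ½(-4 + 3)(2) = -1 cm
2–4 s: ½(3 + -9)(2) = -6 cm
Net displacement = -7 cm

-7 cm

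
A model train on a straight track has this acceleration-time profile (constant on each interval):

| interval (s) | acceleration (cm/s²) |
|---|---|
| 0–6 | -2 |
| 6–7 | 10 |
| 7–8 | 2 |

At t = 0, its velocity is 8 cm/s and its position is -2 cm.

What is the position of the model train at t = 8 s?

18 cm

On each constant-a segment, Δv = aΔt and Δx = v₀Δt + ½aΔt²; chain segment to segment.
0–6 s: v starts 8 cm/s; Δx = 8·6 + ½·-2·6² = 12 cm; v ends -4 cm/s.
6–7 s: v starts -4 cm/s; Δx = -4·1 + ½·10·1² = 1 cm; v ends 6 cm/s.
7–8 s: v starts 6 cm/s; Δx = 6·1 + ½·2·1² = 7 cm; v ends 8 cm/s.
x(8) = -2 + Σ Δx = 18 cm.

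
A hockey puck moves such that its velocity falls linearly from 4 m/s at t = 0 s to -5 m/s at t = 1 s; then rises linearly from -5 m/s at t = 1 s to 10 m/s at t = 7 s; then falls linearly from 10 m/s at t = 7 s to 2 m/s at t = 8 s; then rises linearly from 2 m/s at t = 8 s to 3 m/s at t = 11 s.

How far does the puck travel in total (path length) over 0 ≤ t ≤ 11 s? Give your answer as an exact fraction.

Distance (not displacement) is the total path length: add the absolute areas under v-t.
0–1 s: v = 0 at t = 4/9 s; triangle areas 8/9 + 25/18 = 41/18 m
1–7 s: v = 0 at t = 3 s; triangle areas 5 + 20 = 25 m
7–8 s: |½(10 + 2)(1)| = 6 m
8–11 s: |½(2 + 3)(3)| = 7.5 m
Total distance = 367/9 m

367/9 m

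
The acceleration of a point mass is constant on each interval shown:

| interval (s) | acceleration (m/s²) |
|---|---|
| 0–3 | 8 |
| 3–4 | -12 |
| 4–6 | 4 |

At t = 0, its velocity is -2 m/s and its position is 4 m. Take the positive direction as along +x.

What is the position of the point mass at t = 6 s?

On each constant-a segment, Δv = aΔt and Δx = v₀Δt + ½aΔt²; chain segment to segment.
0–3 s: v starts -2 m/s; Δx = -2·3 + ½·8·3² = 30 m; v ends 22 m/s.
3–4 s: v starts 22 m/s; Δx = 22·1 + ½·-12·1² = 16 m; v ends 10 m/s.
4–6 s: v starts 10 m/s; Δx = 10·2 + ½·4·2² = 28 m; v ends 18 m/s.
x(6) = 4 + Σ Δx = 78 m.

78 m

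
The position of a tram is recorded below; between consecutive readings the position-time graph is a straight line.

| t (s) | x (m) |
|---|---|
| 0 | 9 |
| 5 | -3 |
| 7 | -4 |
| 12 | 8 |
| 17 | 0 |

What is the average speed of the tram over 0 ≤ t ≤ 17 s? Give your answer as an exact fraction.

33/17 m/s

Average speed = (total path length)/(elapsed time); on a piecewise-linear x-t graph the path length is Σ|Δx|.
0–5 s: |Δx| = |-3 − 9| = 12 m
5–7 s: |Δx| = |-4 − -3| = 1 m
7–12 s: |Δx| = |8 − -4| = 12 m
12–17 s: |Δx| = |0 − 8| = 8 m
Total path = 33 m; average speed = 33/17 = 33/17 m/s.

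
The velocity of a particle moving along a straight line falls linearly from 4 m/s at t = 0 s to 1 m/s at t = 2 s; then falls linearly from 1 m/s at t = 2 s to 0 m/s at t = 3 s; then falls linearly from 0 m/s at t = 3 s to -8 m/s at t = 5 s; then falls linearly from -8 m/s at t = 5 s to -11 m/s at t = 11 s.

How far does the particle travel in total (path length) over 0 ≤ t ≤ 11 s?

70.5 m

Distance (not displacement) is the total path length: add the absolute areas under v-t.
0–2 s: |½(4 + 1)(2)| = 5 m
2–3 s: |½(1 + 0)(1)| = 0.5 m
3–5 s: |½(0 + -8)(2)| = 8 m
5–11 s: |½(-8 + -11)(6)| = 57 m
Total distance = 70.5 m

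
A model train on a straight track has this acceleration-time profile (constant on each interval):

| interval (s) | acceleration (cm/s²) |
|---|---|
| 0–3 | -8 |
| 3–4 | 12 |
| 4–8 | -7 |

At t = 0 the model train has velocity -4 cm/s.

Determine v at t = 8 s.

-44 cm/s

Δv equals the area under the a-t graph; then v = v₀ + Δv.
0–3 s: -8 × 3 = -24 cm/s
3–4 s: 12 × 1 = 12 cm/s
4–8 s: -7 × 4 = -28 cm/s
Δv = -40 cm/s, so v(8) = -4 + (-40) = -44 cm/s.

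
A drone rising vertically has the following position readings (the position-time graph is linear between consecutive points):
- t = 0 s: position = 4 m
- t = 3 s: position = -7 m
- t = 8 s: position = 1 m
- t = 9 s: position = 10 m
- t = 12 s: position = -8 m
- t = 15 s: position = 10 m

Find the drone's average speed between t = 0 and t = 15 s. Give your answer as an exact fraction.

Average speed = (total path length)/(elapsed time); on a piecewise-linear x-t graph the path length is Σ|Δx|.
0–3 s: |Δx| = |-7 − 4| = 11 m
3–8 s: |Δx| = |1 − -7| = 8 m
8–9 s: |Δx| = |10 − 1| = 9 m
9–12 s: |Δx| = |-8 − 10| = 18 m
12–15 s: |Δx| = |10 − -8| = 18 m
Total path = 64 m; average speed = 64/15 = 64/15 m/s.

64/15 m/s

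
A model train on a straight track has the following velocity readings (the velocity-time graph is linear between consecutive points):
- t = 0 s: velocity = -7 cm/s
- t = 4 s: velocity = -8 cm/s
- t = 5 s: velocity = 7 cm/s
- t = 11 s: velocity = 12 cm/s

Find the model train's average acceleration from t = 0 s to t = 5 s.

Average acceleration = Δv/Δt = (7 − -7)/(5 − 0) = 2.8 cm/s².

2.8 cm/s²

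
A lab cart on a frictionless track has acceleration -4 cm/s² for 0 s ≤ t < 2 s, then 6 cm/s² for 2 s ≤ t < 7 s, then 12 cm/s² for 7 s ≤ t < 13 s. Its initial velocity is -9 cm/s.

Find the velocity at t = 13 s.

85 cm/s

Δv equals the area under the a-t graph; then v = v₀ + Δv.
0–2 s: -4 × 2 = -8 cm/s
2–7 s: 6 × 5 = 30 cm/s
7–13 s: 12 × 6 = 72 cm/s
Δv = 94 cm/s, so v(13) = -9 + (94) = 85 cm/s.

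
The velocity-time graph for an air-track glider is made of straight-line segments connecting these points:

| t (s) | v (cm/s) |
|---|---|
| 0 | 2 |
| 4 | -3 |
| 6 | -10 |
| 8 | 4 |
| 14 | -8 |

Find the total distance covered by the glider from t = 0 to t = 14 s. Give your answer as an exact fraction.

1627/35 cm

Total distance travelled is ∫|v| dt — sum the magnitudes of each area piece.
0–4 s: v = 0 at t = 1.6 s; triangle areas 1.6 + 3.6 = 5.2 cm
4–6 s: |½(-3 + -10)(2)| = 13 cm
6–8 s: v = 0 at t = 52/7 s; triangle areas 50/7 + 8/7 = 58/7 cm
8–14 s: v = 0 at t = 10 s; triangle areas 4 + 16 = 20 cm
Total distance = 1627/35 cm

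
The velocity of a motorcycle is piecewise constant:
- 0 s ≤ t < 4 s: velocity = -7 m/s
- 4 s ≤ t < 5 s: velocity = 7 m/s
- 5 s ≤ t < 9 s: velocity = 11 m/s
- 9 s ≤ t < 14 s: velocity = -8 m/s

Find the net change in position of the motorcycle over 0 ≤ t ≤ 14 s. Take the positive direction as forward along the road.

Net displacement equals the area under the velocity-time graph (areas below the axis count negative).
0–4 s: -7 × 4 = -28 m
4–5 s: 7 × 1 = 7 m
5–9 s: 11 × 4 = 44 m
9–14 s: -8 × 5 = -40 m
Net displacement = -17 m

-17 m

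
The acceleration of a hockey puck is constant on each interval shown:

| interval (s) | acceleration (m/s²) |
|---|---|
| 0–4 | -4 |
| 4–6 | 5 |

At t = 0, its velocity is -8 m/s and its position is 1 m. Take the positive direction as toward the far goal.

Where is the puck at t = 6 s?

On each constant-a segment, Δv = aΔt and Δx = v₀Δt + ½aΔt²; chain segment to segment.
0–4 s: v starts -8 m/s; Δx = -8·4 + ½·-4·4² = -64 m; v ends -24 m/s.
4–6 s: v starts -24 m/s; Δx = -24·2 + ½·5·2² = -38 m; v ends -14 m/s.
x(6) = 1 + Σ Δx = -101 m.

-101 m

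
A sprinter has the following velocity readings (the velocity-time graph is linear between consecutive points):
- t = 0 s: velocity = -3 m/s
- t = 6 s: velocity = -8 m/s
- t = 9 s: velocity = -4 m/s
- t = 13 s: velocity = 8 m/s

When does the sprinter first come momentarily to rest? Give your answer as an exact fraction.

t = 31/3 s

v changes sign on 9–13 s (from -4 to 8); the graph is linear there, so v = 0 at t = 9 + (4)·(13 − 9)/(8 − -4) = 31/3 s.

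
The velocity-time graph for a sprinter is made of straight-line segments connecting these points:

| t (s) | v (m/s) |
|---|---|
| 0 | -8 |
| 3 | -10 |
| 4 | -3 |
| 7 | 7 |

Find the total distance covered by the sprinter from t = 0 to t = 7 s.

Distance (not displacement) is the total path length: add the absolute areas under v-t.
0–3 s: |½(-8 + -10)(3)| = 27 m
3–4 s: |½(-10 + -3)(1)| = 6.5 m
4–7 s: v = 0 at t = 4.9 s; triangle areas 1.35 + 7.35 = 8.7 m
Total distance = 42.2 m

42.2 m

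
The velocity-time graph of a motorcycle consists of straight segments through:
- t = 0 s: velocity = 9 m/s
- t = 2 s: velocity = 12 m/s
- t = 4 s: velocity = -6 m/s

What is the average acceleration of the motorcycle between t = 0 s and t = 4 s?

Average acceleration = Δv/Δt = (-6 − 9)/(4 − 0) = -3.75 m/s².

-3.75 m/s²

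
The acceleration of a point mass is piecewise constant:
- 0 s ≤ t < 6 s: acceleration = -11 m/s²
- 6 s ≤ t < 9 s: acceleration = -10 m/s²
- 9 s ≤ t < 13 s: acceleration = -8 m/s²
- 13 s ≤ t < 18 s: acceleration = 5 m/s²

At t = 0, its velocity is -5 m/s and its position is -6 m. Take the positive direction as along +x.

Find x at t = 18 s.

On each constant-a segment, Δv = aΔt and Δx = v₀Δt + ½aΔt²; chain segment to segment.
0–6 s: v starts -5 m/s; Δx = -5·6 + ½·-11·6² = -228 m; v ends -71 m/s.
6–9 s: v starts -71 m/s; Δx = -71·3 + ½·-10·3² = -258 m; v ends -101 m/s.
9–13 s: v starts -101 m/s; Δx = -101·4 + ½·-8·4² = -468 m; v ends -133 m/s.
13–18 s: v starts -133 m/s; Δx = -133·5 + ½·5·5² = -602.5 m; v ends -108 m/s.
x(18) = -6 + Σ Δx = -1562.5 m.

-1562.5 m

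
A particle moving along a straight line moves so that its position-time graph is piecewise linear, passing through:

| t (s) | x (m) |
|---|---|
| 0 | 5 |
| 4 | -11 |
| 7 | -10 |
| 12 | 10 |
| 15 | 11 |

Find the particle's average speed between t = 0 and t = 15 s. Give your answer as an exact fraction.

Average speed = (total path length)/(elapsed time); on a piecewise-linear x-t graph the path length is Σ|Δx|.
0–4 s: |Δx| = |-11 − 5| = 16 m
4–7 s: |Δx| = |-10 − -11| = 1 m
7–12 s: |Δx| = |10 − -10| = 20 m
12–15 s: |Δx| = |11 − 10| = 1 m
Total path = 38 m; average speed = 38/15 = 38/15 m/s.

38/15 m/s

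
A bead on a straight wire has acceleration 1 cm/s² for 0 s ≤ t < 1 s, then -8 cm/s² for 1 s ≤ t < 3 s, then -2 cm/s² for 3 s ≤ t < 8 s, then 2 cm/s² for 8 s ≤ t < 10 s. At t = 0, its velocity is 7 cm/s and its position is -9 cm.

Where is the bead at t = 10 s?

-98.5 cm

On each constant-a segment, Δv = aΔt and Δx = v₀Δt + ½aΔt²; chain segment to segment.
0–1 s: v starts 7 cm/s; Δx = 7·1 + ½·1·1² = 7.5 cm; v ends 8 cm/s.
1–3 s: v starts 8 cm/s; Δx = 8·2 + ½·-8·2² = 0 cm; v ends -8 cm/s.
3–8 s: v starts -8 cm/s; Δx = -8·5 + ½·-2·5² = -65 cm; v ends -18 cm/s.
8–10 s: v starts -18 cm/s; Δx = -18·2 + ½·2·2² = -32 cm; v ends -14 cm/s.
x(10) = -9 + Σ Δx = -98.5 cm.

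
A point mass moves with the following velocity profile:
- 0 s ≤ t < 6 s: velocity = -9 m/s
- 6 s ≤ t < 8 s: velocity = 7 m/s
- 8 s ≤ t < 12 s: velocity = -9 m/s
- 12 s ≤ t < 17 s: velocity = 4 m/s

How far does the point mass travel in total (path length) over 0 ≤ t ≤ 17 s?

Total distance travelled is ∫|v| dt — sum the magnitudes of each area piece.
0–6 s: |-9| × 6 = 54 m
6–8 s: |7| × 2 = 14 m
8–12 s: |-9| × 4 = 36 m
12–17 s: |4| × 5 = 20 m
Total distance = 124 m

124 m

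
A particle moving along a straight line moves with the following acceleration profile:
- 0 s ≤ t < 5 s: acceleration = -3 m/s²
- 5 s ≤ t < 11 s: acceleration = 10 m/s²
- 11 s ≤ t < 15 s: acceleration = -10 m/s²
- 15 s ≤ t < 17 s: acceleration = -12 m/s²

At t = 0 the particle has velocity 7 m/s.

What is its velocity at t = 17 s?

-12 m/s

Δv equals the area under the a-t graph; then v = v₀ + Δv.
0–5 s: -3 × 5 = -15 m/s
5–11 s: 10 × 6 = 60 m/s
11–15 s: -10 × 4 = -40 m/s
15–17 s: -12 × 2 = -24 m/s
Δv = -19 m/s, so v(17) = 7 + (-19) = -12 m/s.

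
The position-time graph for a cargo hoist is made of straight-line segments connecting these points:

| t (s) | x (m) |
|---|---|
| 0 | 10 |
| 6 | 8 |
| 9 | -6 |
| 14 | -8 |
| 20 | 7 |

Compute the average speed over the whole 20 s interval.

1.65 m/s

Average speed = (total path length)/(elapsed time); on a piecewise-linear x-t graph the path length is Σ|Δx|.
0–6 s: |Δx| = |8 − 10| = 2 m
6–9 s: |Δx| = |-6 − 8| = 14 m
9–14 s: |Δx| = |-8 − -6| = 2 m
14–20 s: |Δx| = |7 − -8| = 15 m
Total path = 33 m; average speed = 33/20 = 1.65 m/s.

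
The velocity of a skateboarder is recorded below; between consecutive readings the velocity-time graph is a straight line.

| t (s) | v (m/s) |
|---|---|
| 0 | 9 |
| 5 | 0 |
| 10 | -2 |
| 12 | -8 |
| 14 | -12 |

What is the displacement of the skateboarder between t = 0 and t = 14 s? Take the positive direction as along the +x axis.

-12.5 m

Displacement is the signed area under the v-t curve.
0–5 s: ½(9 + 0)(5) = 22.5 m
5–10 s: ½(0 + -2)(5) = -5 m
10–12 s: ½(-2 + -8)(2) = -10 m
12–14 s: ½(-8 + -12)(2) = -20 m
Net displacement = -12.5 m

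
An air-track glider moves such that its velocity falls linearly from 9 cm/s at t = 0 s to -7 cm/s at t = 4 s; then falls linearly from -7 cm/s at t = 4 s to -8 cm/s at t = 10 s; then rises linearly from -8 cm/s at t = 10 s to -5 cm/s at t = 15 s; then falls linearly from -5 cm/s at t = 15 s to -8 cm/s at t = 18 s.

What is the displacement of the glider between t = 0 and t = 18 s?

-93 cm

Net displacement equals the area under the velocity-time graph (areas below the axis count negative).
0–4 s: ½(9 + -7)(4) = 4 cm
4–10 s: ½(-7 + -8)(6) = -45 cm
10–15 s: ½(-8 + -5)(5) = -32.5 cm
15–18 s: ½(-5 + -8)(3) = -19.5 cm
Net displacement = -93 cm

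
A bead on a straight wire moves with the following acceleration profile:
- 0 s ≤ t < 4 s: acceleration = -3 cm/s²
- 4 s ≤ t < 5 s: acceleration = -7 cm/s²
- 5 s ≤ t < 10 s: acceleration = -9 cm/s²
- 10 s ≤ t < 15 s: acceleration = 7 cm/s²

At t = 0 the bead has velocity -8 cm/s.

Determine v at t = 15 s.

Δv equals the area under the a-t graph; then v = v₀ + Δv.
0–4 s: -3 × 4 = -12 cm/s
4–5 s: -7 × 1 = -7 cm/s
5–10 s: -9 × 5 = -45 cm/s
10–15 s: 7 × 5 = 35 cm/s
Δv = -29 cm/s, so v(15) = -8 + (-29) = -37 cm/s.

-37 cm/s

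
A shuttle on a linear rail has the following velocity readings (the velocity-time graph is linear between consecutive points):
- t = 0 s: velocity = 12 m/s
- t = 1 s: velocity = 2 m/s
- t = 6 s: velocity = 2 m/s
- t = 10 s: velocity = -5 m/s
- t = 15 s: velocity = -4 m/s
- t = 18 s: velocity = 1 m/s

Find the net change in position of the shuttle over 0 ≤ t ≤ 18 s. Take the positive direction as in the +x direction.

Net displacement equals the area under the velocity-time graph (areas below the axis count negative).
0–1 s: ½(12 + 2)(1) = 7 m
1–6 s: 2 × 5 = 10 m
6–10 s: ½(2 + -5)(4) = -6 m
10–15 s: ½(-5 + -4)(5) = -22.5 m
15–18 s: ½(-4 + 1)(3) = -4.5 m
Net displacement = -16 m

-16 m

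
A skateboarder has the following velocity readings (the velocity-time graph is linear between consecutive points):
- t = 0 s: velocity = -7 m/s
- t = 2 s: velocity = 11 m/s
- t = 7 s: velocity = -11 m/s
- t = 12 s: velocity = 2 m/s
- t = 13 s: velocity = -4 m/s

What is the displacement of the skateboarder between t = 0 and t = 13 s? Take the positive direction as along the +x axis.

Displacement is the signed area under the v-t curve.
0–2 s: ½(-7 + 11)(2) = 4 m
2–7 s: ½(11 + -11)(5) = 0 m
7–12 s: ½(-11 + 2)(5) = -22.5 m
12–13 s: ½(2 + -4)(1) = -1 m
Net displacement = -19.5 m

-19.5 m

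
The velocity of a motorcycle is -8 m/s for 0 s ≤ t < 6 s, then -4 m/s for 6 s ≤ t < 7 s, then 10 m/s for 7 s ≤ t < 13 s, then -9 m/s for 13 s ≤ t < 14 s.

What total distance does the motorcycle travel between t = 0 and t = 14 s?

121 m

Distance (not displacement) is the total path length: add the absolute areas under v-t.
0–6 s: |-8| × 6 = 48 m
6–7 s: |-4| × 1 = 4 m
7–13 s: |10| × 6 = 60 m
13–14 s: |-9| × 1 = 9 m
Total distance = 121 m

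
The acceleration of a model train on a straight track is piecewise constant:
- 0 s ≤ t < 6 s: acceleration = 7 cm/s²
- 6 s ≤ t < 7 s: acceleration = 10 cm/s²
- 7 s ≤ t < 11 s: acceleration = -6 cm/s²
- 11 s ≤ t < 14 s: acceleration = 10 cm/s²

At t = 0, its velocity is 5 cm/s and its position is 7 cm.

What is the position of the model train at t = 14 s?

On each constant-a segment, Δv = aΔt and Δx = v₀Δt + ½aΔt²; chain segment to segment.
0–6 s: v starts 5 cm/s; Δx = 5·6 + ½·7·6² = 156 cm; v ends 47 cm/s.
6–7 s: v starts 47 cm/s; Δx = 47·1 + ½·10·1² = 52 cm; v ends 57 cm/s.
7–11 s: v starts 57 cm/s; Δx = 57·4 + ½·-6·4² = 180 cm; v ends 33 cm/s.
11–14 s: v starts 33 cm/s; Δx = 33·3 + ½·10·3² = 144 cm; v ends 63 cm/s.
x(14) = 7 + Σ Δx = 539 cm.

539 cm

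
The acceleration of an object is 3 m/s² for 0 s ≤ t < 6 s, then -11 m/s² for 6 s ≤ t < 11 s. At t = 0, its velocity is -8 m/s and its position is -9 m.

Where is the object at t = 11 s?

-90.5 m

On each constant-a segment, Δv = aΔt and Δx = v₀Δt + ½aΔt²; chain segment to segment.
0–6 s: v starts -8 m/s; Δx = -8·6 + ½·3·6² = 6 m; v ends 10 m/s.
6–11 s: v starts 10 m/s; Δx = 10·5 + ½·-11·5² = -87.5 m; v ends -45 m/s.
x(11) = -9 + Σ Δx = -90.5 m.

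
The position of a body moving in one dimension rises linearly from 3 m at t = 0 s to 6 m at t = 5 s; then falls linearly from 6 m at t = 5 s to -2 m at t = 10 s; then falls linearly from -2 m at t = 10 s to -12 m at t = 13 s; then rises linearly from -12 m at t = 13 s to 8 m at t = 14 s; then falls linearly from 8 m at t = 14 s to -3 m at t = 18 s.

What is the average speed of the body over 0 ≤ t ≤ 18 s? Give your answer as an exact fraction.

Average speed = (total path length)/(elapsed time); on a piecewise-linear x-t graph the path length is Σ|Δx|.
0–5 s: |Δx| = |6 − 3| = 3 m
5–10 s: |Δx| = |-2 − 6| = 8 m
10–13 s: |Δx| = |-12 − -2| = 10 m
13–14 s: |Δx| = |8 − -12| = 20 m
14–18 s: |Δx| = |-3 − 8| = 11 m
Total path = 52 m; average speed = 52/18 = 26/9 m/s.

26/9 m/s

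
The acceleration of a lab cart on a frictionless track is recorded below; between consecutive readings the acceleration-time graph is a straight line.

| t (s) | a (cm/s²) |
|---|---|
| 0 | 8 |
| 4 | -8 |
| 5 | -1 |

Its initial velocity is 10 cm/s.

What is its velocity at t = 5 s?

Δv equals the area under the a-t graph; then v = v₀ + Δv.
0–4 s: ½(8 + -8)(4) = 0 cm/s
4–5 s: ½(-8 + -1)(1) = -4.5 cm/s
Δv = -4.5 cm/s, so v(5) = 10 + (-4.5) = 5.5 cm/s.

5.5 cm/s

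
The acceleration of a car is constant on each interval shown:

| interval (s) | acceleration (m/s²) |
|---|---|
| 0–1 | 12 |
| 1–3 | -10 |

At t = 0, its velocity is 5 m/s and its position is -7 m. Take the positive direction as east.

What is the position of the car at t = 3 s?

18 m

On each constant-a segment, Δv = aΔt and Δx = v₀Δt + ½aΔt²; chain segment to segment.
0–1 s: v starts 5 m/s; Δx = 5·1 + ½·12·1² = 11 m; v ends 17 m/s.
1–3 s: v starts 17 m/s; Δx = 17·2 + ½·-10·2² = 14 m; v ends -3 m/s.
x(3) = -7 + Σ Δx = 18 m.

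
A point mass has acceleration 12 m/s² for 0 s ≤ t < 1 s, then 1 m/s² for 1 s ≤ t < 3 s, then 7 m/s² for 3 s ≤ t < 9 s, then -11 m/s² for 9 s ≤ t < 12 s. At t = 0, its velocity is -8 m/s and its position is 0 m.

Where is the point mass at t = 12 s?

264.5 m

On each constant-a segment, Δv = aΔt and Δx = v₀Δt + ½aΔt²; chain segment to segment.
0–1 s: v starts -8 m/s; Δx = -8·1 + ½·12·1² = -2 m; v ends 4 m/s.
1–3 s: v starts 4 m/s; Δx = 4·2 + ½·1·2² = 10 m; v ends 6 m/s.
3–9 s: v starts 6 m/s; Δx = 6·6 + ½·7·6² = 162 m; v ends 48 m/s.
9–12 s: v starts 48 m/s; Δx = 48·3 + ½·-11·3² = 94.5 m; v ends 15 m/s.
x(12) = 0 + Σ Δx = 264.5 m.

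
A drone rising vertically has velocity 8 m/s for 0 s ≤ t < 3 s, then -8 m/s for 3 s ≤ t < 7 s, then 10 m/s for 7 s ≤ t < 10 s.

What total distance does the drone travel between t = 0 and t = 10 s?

86 m

Distance (not displacement) is the total path length: add the absolute areas under v-t.
0–3 s: |8| × 3 = 24 m
3–7 s: |-8| × 4 = 32 m
7–10 s: |10| × 3 = 30 m
Total distance = 86 m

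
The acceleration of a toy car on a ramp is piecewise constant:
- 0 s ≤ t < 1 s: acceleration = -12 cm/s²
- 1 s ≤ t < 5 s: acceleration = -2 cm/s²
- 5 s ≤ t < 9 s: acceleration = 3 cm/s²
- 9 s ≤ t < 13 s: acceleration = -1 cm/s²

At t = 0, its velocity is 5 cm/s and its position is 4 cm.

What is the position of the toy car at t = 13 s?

-97 cm

On each constant-a segment, Δv = aΔt and Δx = v₀Δt + ½aΔt²; chain segment to segment.
0–1 s: v starts 5 cm/s; Δx = 5·1 + ½·-12·1² = -1 cm; v ends -7 cm/s.
1–5 s: v starts -7 cm/s; Δx = -7·4 + ½·-2·4² = -44 cm; v ends -15 cm/s.
5–9 s: v starts -15 cm/s; Δx = -15·4 + ½·3·4² = -36 cm; v ends -3 cm/s.
9–13 s: v starts -3 cm/s; Δx = -3·4 + ½·-1·4² = -20 cm; v ends -7 cm/s.
x(13) = 4 + Σ Δx = -97 cm.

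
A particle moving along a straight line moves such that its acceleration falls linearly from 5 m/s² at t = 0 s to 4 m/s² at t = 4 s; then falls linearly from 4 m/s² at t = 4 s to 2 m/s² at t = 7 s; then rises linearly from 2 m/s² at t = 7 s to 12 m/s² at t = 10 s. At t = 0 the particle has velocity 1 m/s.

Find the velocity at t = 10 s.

Δv equals the area under the a-t graph; then v = v₀ + Δv.
0–4 s: ½(5 + 4)(4) = 18 m/s
4–7 s: ½(4 + 2)(3) = 9 m/s
7–10 s: ½(2 + 12)(3) = 21 m/s
Δv = 48 m/s, so v(10) = 1 + (48) = 49 m/s.

49 m/s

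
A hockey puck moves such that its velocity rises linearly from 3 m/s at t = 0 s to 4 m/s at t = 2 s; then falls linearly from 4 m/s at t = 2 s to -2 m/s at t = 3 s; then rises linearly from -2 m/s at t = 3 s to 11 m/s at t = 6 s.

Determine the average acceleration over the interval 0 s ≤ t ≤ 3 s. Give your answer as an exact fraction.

-5/3 m/s²

Average acceleration = Δv/Δt = (-2 − 3)/(3 − 0) = -5/3 m/s².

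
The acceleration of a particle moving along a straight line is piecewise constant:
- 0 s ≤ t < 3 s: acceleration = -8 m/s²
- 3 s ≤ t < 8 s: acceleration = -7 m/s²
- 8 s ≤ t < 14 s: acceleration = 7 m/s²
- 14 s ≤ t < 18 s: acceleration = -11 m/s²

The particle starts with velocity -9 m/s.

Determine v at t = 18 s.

Δv equals the area under the a-t graph; then v = v₀ + Δv.
0–3 s: -8 × 3 = -24 m/s
3–8 s: -7 × 5 = -35 m/s
8–14 s: 7 × 6 = 42 m/s
14–18 s: -11 × 4 = -44 m/s
Δv = -61 m/s, so v(18) = -9 + (-61) = -70 m/s.

-70 m/s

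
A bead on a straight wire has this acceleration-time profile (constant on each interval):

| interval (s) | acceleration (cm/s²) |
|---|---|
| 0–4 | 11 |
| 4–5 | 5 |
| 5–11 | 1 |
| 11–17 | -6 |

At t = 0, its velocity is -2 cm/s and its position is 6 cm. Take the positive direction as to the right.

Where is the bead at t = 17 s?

On each constant-a segment, Δv = aΔt and Δx = v₀Δt + ½aΔt²; chain segment to segment.
0–4 s: v starts -2 cm/s; Δx = -2·4 + ½·11·4² = 80 cm; v ends 42 cm/s.
4–5 s: v starts 42 cm/s; Δx = 42·1 + ½·5·1² = 44.5 cm; v ends 47 cm/s.
5–11 s: v starts 47 cm/s; Δx = 47·6 + ½·1·6² = 300 cm; v ends 53 cm/s.
11–17 s: v starts 53 cm/s; Δx = 53·6 + ½·-6·6² = 210 cm; v ends 17 cm/s.
x(17) = 6 + Σ Δx = 640.5 cm.

640.5 cm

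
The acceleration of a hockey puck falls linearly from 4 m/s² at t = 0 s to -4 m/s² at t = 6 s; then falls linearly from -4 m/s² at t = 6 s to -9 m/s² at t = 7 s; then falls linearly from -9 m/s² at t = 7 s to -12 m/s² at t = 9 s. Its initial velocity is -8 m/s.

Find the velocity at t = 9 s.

-35.5 m/s

Δv equals the area under the a-t graph; then v = v₀ + Δv.
0–6 s: ½(4 + -4)(6) = 0 m/s
6–7 s: ½(-4 + -9)(1) = -6.5 m/s
7–9 s: ½(-9 + -12)(2) = -21 m/s
Δv = -27.5 m/s, so v(9) = -8 + (-27.5) = -35.5 m/s.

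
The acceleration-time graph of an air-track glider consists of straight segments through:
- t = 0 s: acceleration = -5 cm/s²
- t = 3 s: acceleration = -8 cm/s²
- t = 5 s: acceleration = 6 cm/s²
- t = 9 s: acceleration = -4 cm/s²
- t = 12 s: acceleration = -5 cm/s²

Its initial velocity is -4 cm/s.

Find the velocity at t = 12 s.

-35 cm/s

Δv equals the area under the a-t graph; then v = v₀ + Δv.
0–3 s: ½(-5 + -8)(3) = -19.5 cm/s
3–5 s: ½(-8 + 6)(2) = -2 cm/s
5–9 s: ½(6 + -4)(4) = 4 cm/s
9–12 s: ½(-4 + -5)(3) = -13.5 cm/s
Δv = -31 cm/s, so v(12) = -4 + (-31) = -35 cm/s.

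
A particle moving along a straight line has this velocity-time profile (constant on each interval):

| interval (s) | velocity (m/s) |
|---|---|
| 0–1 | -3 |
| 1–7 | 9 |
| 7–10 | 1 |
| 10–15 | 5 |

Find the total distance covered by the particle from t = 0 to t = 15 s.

Total distance travelled is ∫|v| dt — sum the magnitudes of each area piece.
0–1 s: |-3| × 1 = 3 m
1–7 s: |9| × 6 = 54 m
7–10 s: |1| × 3 = 3 m
10–15 s: |5| × 5 = 25 m
Total distance = 85 m

85 m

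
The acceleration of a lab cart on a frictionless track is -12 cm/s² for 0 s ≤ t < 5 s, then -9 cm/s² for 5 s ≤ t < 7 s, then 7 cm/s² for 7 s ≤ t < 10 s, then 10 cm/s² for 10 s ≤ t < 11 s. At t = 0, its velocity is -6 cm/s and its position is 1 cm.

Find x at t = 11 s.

On each constant-a segment, Δv = aΔt and Δx = v₀Δt + ½aΔt²; chain segment to segment.
0–5 s: v starts -6 cm/s; Δx = -6·5 + ½·-12·5² = -180 cm; v ends -66 cm/s.
5–7 s: v starts -66 cm/s; Δx = -66·2 + ½·-9·2² = -150 cm; v ends -84 cm/s.
7–10 s: v starts -84 cm/s; Δx = -84·3 + ½·7·3² = -220.5 cm; v ends -63 cm/s.
10–11 s: v starts -63 cm/s; Δx = -63·1 + ½·10·1² = -58 cm; v ends -53 cm/s.
x(11) = 1 + Σ Δx = -607.5 cm.

-607.5 cm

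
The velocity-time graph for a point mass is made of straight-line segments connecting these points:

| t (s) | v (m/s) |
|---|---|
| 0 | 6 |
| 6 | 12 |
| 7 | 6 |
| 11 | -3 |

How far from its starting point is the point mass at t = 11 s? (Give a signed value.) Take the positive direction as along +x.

Displacement is the signed area under the v-t curve.
0–6 s: ½(6 + 12)(6) = 54 m
6–7 s: ½(12 + 6)(1) = 9 m
7–11 s: ½(6 + -3)(4) = 6 m
Net displacement = 69 m

69 m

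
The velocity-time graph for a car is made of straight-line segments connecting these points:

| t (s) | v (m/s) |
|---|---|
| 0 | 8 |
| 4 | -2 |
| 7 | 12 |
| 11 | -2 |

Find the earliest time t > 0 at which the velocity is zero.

v changes sign on 0–4 s (from 8 to -2); the graph is linear there, so v = 0 at t = 0 + (-8)·(4 − 0)/(-2 − 8) = 3.2 s.

t = 3.2 s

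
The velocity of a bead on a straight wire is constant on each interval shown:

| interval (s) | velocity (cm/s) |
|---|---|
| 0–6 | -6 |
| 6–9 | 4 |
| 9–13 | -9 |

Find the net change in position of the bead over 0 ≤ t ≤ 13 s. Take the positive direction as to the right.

Net displacement equals the area under the velocity-time graph (areas below the axis count negative).
0–6 s: -6 × 6 = -36 cm
6–9 s: 4 × 3 = 12 cm
9–13 s: -9 × 4 = -36 cm
Net displacement = -60 cm

-60 cm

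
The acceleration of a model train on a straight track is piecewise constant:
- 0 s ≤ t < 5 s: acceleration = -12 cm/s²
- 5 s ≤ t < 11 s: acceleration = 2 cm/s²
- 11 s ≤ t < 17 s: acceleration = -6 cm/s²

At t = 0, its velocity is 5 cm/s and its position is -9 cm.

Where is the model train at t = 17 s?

-794 cm

On each constant-a segment, Δv = aΔt and Δx = v₀Δt + ½aΔt²; chain segment to segment.
0–5 s: v starts 5 cm/s; Δx = 5·5 + ½·-12·5² = -125 cm; v ends -55 cm/s.
5–11 s: v starts -55 cm/s; Δx = -55·6 + ½·2·6² = -294 cm; v ends -43 cm/s.
11–17 s: v starts -43 cm/s; Δx = -43·6 + ½·-6·6² = -366 cm; v ends -79 cm/s.
x(17) = -9 + Σ Δx = -794 cm.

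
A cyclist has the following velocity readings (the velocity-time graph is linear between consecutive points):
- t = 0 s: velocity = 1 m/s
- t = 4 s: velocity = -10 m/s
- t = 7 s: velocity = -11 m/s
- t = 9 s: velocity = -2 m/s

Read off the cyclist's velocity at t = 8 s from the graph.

On 7–9 s the graph is linear from -11 to -2 m/s: v(8) = -11 + (-2 − -11)·(8 − 7)/(9 − 7) = -6.5 m/s.

-6.5 m/s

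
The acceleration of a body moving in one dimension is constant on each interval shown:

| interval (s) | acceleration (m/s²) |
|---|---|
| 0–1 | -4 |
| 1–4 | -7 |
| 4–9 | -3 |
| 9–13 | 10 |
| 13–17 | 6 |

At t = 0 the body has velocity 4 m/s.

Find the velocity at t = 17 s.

Δv equals the area under the a-t graph; then v = v₀ + Δv.
0–1 s: -4 × 1 = -4 m/s
1–4 s: -7 × 3 = -21 m/s
4–9 s: -3 × 5 = -15 m/s
9–13 s: 10 × 4 = 40 m/s
13–17 s: 6 × 4 = 24 m/s
Δv = 24 m/s, so v(17) = 4 + (24) = 28 m/s.

28 m/s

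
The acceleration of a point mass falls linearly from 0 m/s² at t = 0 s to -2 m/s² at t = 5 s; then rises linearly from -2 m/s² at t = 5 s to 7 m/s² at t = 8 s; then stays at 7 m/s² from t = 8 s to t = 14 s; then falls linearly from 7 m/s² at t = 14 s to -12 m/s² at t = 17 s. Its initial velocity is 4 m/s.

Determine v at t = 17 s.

Δv equals the area under the a-t graph; then v = v₀ + Δv.
0–5 s: ½(0 + -2)(5) = -5 m/s
5–8 s: ½(-2 + 7)(3) = 7.5 m/s
8–14 s: 7 × 6 = 42 m/s
14–17 s: ½(7 + -12)(3) = -7.5 m/s
Δv = 37 m/s, so v(17) = 4 + (37) = 41 m/s.

41 m/s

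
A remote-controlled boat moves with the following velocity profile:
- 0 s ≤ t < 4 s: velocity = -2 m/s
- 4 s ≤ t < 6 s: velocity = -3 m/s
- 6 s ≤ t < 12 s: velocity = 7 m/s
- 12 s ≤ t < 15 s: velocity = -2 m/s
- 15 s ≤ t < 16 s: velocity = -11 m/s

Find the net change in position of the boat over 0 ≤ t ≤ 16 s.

11 m

Displacement is the signed area under the v-t curve.
0–4 s: -2 × 4 = -8 m
4–6 s: -3 × 2 = -6 m
6–12 s: 7 × 6 = 42 m
12–15 s: -2 × 3 = -6 m
15–16 s: -11 × 1 = -11 m
Net displacement = 11 m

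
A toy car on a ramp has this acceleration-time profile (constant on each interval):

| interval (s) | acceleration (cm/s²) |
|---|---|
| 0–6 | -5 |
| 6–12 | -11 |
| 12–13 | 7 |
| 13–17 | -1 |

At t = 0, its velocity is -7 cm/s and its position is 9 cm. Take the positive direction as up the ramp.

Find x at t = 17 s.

On each constant-a segment, Δv = aΔt and Δx = v₀Δt + ½aΔt²; chain segment to segment.
0–6 s: v starts -7 cm/s; Δx = -7·6 + ½·-5·6² = -132 cm; v ends -37 cm/s.
6–12 s: v starts -37 cm/s; Δx = -37·6 + ½·-11·6² = -420 cm; v ends -103 cm/s.
12–13 s: v starts -103 cm/s; Δx = -103·1 + ½·7·1² = -99.5 cm; v ends -96 cm/s.
13–17 s: v starts -96 cm/s; Δx = -96·4 + ½·-1·4² = -392 cm; v ends -100 cm/s.
x(17) = 9 + Σ Δx = -1034.5 cm.

-1034.5 cm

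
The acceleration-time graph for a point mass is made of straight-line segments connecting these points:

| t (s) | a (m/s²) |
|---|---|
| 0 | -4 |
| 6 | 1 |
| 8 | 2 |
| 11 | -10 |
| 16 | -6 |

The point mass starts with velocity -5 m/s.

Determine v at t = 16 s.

-63 m/s

Δv equals the area under the a-t graph; then v = v₀ + Δv.
0–6 s: ½(-4 + 1)(6) = -9 m/s
6–8 s: ½(1 + 2)(2) = 3 m/s
8–11 s: ½(2 + -10)(3) = -12 m/s
11–16 s: ½(-10 + -6)(5) = -40 m/s
Δv = -58 m/s, so v(16) = -5 + (-58) = -63 m/s.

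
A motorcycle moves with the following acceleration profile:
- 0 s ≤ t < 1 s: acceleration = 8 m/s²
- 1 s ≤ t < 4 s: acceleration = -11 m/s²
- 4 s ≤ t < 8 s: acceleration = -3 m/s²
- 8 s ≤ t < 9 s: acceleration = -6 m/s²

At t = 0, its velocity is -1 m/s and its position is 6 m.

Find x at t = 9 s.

-188.5 m

On each constant-a segment, Δv = aΔt and Δx = v₀Δt + ½aΔt²; chain segment to segment.
0–1 s: v starts -1 m/s; Δx = -1·1 + ½·8·1² = 3 m; v ends 7 m/s.
1–4 s: v starts 7 m/s; Δx = 7·3 + ½·-11·3² = -28.5 m; v ends -26 m/s.
4–8 s: v starts -26 m/s; Δx = -26·4 + ½·-3·4² = -128 m; v ends -38 m/s.
8–9 s: v starts -38 m/s; Δx = -38·1 + ½·-6·1² = -41 m; v ends -44 m/s.
x(9) = 6 + Σ Δx = -188.5 m.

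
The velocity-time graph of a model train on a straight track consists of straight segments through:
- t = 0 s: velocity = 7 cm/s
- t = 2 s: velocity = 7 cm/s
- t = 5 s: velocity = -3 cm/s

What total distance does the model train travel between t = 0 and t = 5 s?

Total distance travelled is ∫|v| dt — sum the magnitudes of each area piece.
0–2 s: |7| × 2 = 14 cm
2–5 s: v = 0 at t = 4.1 s; triangle areas 7.35 + 1.35 = 8.7 cm
Total distance = 22.7 cm

22.7 cm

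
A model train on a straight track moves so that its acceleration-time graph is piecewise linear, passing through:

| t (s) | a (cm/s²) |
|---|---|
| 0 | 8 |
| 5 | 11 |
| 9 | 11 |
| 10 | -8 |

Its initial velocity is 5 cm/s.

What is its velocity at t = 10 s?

Δv equals the area under the a-t graph; then v = v₀ + Δv.
0–5 s: ½(8 + 11)(5) = 47.5 cm/s
5–9 s: 11 × 4 = 44 cm/s
9–10 s: ½(11 + -8)(1) = 1.5 cm/s
Δv = 93 cm/s, so v(10) = 5 + (93) = 98 cm/s.

98 cm/s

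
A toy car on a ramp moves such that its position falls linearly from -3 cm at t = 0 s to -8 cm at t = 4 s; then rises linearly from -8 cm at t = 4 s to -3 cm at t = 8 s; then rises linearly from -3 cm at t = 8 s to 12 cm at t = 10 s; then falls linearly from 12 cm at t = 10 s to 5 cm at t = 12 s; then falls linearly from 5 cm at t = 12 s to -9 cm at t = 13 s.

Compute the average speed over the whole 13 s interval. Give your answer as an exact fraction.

Average speed = (total path length)/(elapsed time); on a piecewise-linear x-t graph the path length is Σ|Δx|.
0–4 s: |Δx| = |-8 − -3| = 5 cm
4–8 s: |Δx| = |-3 − -8| = 5 cm
8–10 s: |Δx| = |12 − -3| = 15 cm
10–12 s: |Δx| = |5 − 12| = 7 cm
12–13 s: |Δx| = |-9 − 5| = 14 cm
Total path = 46 cm; average speed = 46/13 = 46/13 cm/s.

46/13 cm/s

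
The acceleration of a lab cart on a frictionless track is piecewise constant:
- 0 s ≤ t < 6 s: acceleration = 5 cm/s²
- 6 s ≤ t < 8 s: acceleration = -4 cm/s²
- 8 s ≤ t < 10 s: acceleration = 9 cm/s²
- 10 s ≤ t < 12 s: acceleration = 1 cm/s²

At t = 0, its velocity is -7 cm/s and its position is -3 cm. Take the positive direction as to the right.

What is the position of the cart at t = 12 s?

On each constant-a segment, Δv = aΔt and Δx = v₀Δt + ½aΔt²; chain segment to segment.
0–6 s: v starts -7 cm/s; Δx = -7·6 + ½·5·6² = 48 cm; v ends 23 cm/s.
6–8 s: v starts 23 cm/s; Δx = 23·2 + ½·-4·2² = 38 cm; v ends 15 cm/s.
8–10 s: v starts 15 cm/s; Δx = 15·2 + ½·9·2² = 48 cm; v ends 33 cm/s.
10–12 s: v starts 33 cm/s; Δx = 33·2 + ½·1·2² = 68 cm; v ends 35 cm/s.
x(12) = -3 + Σ Δx = 199 cm.

199 cm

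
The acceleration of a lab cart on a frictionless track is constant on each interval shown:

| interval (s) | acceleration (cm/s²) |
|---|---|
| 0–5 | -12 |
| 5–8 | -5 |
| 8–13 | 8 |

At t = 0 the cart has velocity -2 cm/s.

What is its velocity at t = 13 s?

Δv equals the area under the a-t graph; then v = v₀ + Δv.
0–5 s: -12 × 5 = -60 cm/s
5–8 s: -5 × 3 = -15 cm/s
8–13 s: 8 × 5 = 40 cm/s
Δv = -35 cm/s, so v(13) = -2 + (-35) = -37 cm/s.

-37 cm/s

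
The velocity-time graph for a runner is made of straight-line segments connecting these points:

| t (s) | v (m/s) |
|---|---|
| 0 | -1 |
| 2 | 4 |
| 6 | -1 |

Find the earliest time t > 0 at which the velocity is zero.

v changes sign on 0–2 s (from -1 to 4); the graph is linear there, so v = 0 at t = 0 + (1)·(2 − 0)/(4 − -1) = 0.4 s.

t = 0.4 s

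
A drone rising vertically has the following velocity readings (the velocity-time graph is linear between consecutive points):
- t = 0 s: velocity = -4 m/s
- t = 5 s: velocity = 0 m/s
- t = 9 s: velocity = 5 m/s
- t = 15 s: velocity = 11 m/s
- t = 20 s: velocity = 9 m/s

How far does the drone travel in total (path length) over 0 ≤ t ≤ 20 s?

Total distance travelled is ∫|v| dt — sum the magnitudes of each area piece.
0–5 s: |½(-4 + 0)(5)| = 10 m
5–9 s: |½(0 + 5)(4)| = 10 m
9–15 s: |½(5 + 11)(6)| = 48 m
15–20 s: |½(11 + 9)(5)| = 50 m
Total distance = 118 m

118 m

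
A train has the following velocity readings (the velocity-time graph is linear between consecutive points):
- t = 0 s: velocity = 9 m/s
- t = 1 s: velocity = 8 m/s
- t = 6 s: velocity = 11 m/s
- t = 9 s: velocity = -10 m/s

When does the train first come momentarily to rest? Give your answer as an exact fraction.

v changes sign on 6–9 s (from 11 to -10); the graph is linear there, so v = 0 at t = 6 + (-11)·(9 − 6)/(-10 − 11) = 53/7 s.

t = 53/7 s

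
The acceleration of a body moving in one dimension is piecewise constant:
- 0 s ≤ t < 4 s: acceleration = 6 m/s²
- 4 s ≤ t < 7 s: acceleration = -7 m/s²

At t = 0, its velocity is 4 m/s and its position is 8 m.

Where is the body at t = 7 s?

On each constant-a segment, Δv = aΔt and Δx = v₀Δt + ½aΔt²; chain segment to segment.
0–4 s: v starts 4 m/s; Δx = 4·4 + ½·6·4² = 64 m; v ends 28 m/s.
4–7 s: v starts 28 m/s; Δx = 28·3 + ½·-7·3² = 52.5 m; v ends 7 m/s.
x(7) = 8 + Σ Δx = 124.5 m.

124.5 m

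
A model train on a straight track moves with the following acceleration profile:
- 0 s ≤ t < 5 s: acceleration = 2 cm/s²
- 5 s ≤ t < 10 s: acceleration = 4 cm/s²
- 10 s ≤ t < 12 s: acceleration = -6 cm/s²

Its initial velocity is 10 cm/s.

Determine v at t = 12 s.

28 cm/s

Δv equals the area under the a-t graph; then v = v₀ + Δv.
0–5 s: 2 × 5 = 10 cm/s
5–10 s: 4 × 5 = 20 cm/s
10–12 s: -6 × 2 = -12 cm/s
Δv = 18 cm/s, so v(12) = 10 + (18) = 28 cm/s.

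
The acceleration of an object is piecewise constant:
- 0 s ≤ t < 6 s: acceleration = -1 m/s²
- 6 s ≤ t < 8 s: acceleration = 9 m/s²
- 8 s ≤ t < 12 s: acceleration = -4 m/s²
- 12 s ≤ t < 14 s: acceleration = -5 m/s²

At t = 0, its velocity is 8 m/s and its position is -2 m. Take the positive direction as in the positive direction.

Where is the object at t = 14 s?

96 m

On each constant-a segment, Δv = aΔt and Δx = v₀Δt + ½aΔt²; chain segment to segment.
0–6 s: v starts 8 m/s; Δx = 8·6 + ½·-1·6² = 30 m; v ends 2 m/s.
6–8 s: v starts 2 m/s; Δx = 2·2 + ½·9·2² = 22 m; v ends 20 m/s.
8–12 s: v starts 20 m/s; Δx = 20·4 + ½·-4·4² = 48 m; v ends 4 m/s.
12–14 s: v starts 4 m/s; Δx = 4·2 + ½·-5·2² = -2 m; v ends -6 m/s.
x(14) = -2 + Σ Δx = 96 m.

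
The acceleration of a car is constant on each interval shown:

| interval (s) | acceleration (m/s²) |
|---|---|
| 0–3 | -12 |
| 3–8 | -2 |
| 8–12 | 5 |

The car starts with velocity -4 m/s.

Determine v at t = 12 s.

Δv equals the area under the a-t graph; then v = v₀ + Δv.
0–3 s: -12 × 3 = -36 m/s
3–8 s: -2 × 5 = -10 m/s
8–12 s: 5 × 4 = 20 m/s
Δv = -26 m/s, so v(12) = -4 + (-26) = -30 m/s.

-30 m/s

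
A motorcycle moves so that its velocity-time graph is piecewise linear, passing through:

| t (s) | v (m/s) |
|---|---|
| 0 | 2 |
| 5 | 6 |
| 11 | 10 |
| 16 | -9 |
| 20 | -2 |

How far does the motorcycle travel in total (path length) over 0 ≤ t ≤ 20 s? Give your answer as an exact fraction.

4325/38 m

Distance (not displacement) is the total path length: add the absolute areas under v-t.
0–5 s: |½(2 + 6)(5)| = 20 m
5–11 s: |½(6 + 10)(6)| = 48 m
11–16 s: v = 0 at t = 259/19 s; triangle areas 250/19 + 405/38 = 905/38 m
16–20 s: |½(-9 + -2)(4)| = 22 m
Total distance = 4325/38 m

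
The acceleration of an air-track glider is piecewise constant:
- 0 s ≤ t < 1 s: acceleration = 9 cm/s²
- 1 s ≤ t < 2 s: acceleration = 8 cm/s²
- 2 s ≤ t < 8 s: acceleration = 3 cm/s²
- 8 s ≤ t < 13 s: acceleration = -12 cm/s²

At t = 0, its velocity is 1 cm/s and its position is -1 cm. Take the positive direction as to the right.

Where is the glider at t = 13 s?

210.5 cm

On each constant-a segment, Δv = aΔt and Δx = v₀Δt + ½aΔt²; chain segment to segment.
0–1 s: v starts 1 cm/s; Δx = 1·1 + ½·9·1² = 5.5 cm; v ends 10 cm/s.
1–2 s: v starts 10 cm/s; Δx = 10·1 + ½·8·1² = 14 cm; v ends 18 cm/s.
2–8 s: v starts 18 cm/s; Δx = 18·6 + ½·3·6² = 162 cm; v ends 36 cm/s.
8–13 s: v starts 36 cm/s; Δx = 36·5 + ½·-12·5² = 30 cm; v ends -24 cm/s.
x(13) = -1 + Σ Δx = 210.5 cm.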